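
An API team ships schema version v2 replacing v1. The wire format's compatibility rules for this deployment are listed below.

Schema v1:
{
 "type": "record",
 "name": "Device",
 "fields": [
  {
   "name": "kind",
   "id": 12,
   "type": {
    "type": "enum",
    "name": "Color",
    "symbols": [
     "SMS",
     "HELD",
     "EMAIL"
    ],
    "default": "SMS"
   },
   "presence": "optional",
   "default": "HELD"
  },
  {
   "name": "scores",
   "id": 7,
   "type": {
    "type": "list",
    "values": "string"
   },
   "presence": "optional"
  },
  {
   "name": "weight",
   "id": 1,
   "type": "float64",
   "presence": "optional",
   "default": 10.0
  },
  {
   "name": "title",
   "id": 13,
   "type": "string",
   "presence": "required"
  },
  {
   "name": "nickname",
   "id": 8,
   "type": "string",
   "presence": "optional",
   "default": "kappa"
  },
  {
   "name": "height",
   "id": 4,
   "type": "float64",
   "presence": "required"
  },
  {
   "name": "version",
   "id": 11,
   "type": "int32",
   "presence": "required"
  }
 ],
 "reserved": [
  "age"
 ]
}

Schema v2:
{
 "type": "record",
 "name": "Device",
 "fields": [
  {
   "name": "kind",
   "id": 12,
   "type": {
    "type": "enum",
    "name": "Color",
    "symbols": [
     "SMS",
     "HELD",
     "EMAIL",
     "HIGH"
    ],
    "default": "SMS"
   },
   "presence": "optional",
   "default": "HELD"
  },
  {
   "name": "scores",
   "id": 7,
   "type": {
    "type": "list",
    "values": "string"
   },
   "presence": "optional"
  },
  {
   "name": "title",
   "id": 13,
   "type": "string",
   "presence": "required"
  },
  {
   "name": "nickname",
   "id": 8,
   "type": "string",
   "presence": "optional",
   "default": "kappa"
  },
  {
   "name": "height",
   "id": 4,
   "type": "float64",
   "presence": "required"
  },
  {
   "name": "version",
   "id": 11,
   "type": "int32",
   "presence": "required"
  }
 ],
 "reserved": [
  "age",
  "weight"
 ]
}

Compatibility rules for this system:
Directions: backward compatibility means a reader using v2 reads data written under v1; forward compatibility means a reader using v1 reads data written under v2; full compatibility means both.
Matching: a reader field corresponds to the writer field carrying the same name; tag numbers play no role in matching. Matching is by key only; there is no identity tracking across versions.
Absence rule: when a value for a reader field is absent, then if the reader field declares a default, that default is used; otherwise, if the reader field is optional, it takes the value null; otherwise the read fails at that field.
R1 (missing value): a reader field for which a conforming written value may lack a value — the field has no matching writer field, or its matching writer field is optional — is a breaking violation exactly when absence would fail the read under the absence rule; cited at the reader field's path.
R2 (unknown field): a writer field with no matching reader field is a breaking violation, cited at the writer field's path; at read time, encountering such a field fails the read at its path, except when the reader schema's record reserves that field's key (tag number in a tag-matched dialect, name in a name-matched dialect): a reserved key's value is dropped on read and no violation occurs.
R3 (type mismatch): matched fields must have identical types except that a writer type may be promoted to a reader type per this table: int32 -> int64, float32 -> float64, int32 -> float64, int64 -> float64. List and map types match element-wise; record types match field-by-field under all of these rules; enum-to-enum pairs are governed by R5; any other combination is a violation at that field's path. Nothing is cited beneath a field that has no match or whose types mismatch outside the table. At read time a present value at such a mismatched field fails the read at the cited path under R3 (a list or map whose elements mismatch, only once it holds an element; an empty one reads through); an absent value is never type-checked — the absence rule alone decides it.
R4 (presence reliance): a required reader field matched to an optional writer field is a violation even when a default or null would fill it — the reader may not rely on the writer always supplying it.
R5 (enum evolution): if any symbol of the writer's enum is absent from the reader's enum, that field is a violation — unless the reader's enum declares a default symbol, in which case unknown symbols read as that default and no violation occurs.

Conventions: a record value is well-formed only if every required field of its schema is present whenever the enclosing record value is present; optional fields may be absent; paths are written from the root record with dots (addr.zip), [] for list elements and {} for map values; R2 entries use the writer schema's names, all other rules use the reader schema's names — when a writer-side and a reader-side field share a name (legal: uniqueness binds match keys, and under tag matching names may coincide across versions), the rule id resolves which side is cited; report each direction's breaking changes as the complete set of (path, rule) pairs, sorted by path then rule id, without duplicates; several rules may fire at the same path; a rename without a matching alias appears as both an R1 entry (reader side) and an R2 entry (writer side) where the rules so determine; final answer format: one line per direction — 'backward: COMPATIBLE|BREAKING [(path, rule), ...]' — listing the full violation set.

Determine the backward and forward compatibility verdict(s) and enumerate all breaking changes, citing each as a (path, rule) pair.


arrows below run writer -> reader for Device
backward for Device (reader v2, writer v1):
  kind: Color -> Color, writer optional; from kind
  scores: list<string> -> list<string>, writer optional; from scores
  title: string -> string, writer required; from title
  nickname: string -> string, writer optional; from nickname
  height: float64 -> float64, writer required; from height
  version: int32 -> int32, writer required; from version
  writer field weight has no reader counterpart
  => backward: COMPATIBLE
forward for Device (reader v1, writer v2):
  kind: Color -> Color, writer optional; from kind
  scores: list<string> -> list<string>, writer optional; from scores
  weight: no writer-side match
  title: string -> string, writer required; from title
  nickname: string -> string, writer optional; from nickname
  height: float64 -> float64, writer required; from height
  version: int32 -> int32, writer required; from version
  => forward: COMPATIBLE

backward: COMPATIBLE []; forward: COMPATIBLE []


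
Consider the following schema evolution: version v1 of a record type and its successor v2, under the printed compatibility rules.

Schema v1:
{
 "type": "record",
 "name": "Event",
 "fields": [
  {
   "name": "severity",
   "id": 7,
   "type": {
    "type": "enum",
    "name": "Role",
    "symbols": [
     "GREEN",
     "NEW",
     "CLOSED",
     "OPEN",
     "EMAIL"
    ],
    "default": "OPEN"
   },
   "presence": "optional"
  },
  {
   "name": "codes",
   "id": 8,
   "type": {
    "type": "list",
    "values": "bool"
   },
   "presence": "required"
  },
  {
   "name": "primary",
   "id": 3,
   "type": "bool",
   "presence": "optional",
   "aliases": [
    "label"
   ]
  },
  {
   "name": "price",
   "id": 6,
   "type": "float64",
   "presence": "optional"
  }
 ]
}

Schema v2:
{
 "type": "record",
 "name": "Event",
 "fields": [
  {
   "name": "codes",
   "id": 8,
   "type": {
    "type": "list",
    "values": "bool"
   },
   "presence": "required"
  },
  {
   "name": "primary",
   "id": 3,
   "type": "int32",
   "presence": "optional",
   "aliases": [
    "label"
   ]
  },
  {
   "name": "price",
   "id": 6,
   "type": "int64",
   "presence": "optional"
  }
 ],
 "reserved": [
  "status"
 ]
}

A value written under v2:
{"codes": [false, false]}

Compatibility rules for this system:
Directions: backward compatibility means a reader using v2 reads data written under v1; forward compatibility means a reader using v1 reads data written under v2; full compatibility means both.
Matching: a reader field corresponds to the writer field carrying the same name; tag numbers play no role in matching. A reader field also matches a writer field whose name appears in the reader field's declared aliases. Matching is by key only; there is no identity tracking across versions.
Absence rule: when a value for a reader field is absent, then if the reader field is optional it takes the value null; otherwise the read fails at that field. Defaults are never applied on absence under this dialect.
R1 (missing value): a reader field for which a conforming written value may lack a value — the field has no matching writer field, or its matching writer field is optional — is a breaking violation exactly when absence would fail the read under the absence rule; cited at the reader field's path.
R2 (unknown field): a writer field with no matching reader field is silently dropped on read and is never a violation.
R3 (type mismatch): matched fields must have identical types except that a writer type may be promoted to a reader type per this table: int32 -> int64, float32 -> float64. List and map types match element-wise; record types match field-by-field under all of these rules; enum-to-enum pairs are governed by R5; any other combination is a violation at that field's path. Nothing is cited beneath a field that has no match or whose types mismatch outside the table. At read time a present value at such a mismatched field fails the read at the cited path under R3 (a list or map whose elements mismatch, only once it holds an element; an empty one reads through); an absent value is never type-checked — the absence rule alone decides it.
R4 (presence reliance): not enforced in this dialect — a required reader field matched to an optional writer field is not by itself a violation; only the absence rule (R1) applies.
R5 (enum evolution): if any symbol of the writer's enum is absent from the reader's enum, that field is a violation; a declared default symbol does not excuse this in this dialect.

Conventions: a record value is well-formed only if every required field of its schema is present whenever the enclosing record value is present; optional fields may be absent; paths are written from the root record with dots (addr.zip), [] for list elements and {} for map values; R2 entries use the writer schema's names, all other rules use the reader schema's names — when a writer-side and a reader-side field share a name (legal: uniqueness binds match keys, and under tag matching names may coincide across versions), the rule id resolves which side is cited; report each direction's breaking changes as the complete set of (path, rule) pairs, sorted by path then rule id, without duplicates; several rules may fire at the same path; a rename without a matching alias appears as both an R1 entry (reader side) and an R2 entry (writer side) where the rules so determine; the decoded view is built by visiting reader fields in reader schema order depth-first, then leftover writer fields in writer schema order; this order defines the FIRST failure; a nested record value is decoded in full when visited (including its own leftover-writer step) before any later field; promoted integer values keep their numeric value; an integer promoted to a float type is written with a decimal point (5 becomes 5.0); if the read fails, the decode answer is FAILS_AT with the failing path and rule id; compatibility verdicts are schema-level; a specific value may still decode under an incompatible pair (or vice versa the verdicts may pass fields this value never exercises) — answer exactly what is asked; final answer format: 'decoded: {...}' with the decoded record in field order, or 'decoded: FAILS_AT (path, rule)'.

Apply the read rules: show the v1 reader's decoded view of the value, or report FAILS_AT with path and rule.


decoded: {"severity": null, "codes": [false, false], "primary": null, "price": null}

each type pair in Event: writer, then reader
decode (reader v1):
  severity := null (absent, optional -> null)
  codes := [false, false]
  primary := null (absent, optional -> null)
  price := null (absent, optional -> null)
  => decoded: {"severity": null, "codes": [false, false], "primary": null, "price": null}
diffs on Event not affecting the asked answer:
  field price in record Event: type float64 changed to int64 -> schema-level compatibility only; this Event value's decode is unchanged
  field primary in record Event: type bool changed to int32 -> schema-level compatibility only; this Event value's decode is unchanged
  removed field severity from record Event -> triggers nothing under the printed rules; the Event answer is the same either way


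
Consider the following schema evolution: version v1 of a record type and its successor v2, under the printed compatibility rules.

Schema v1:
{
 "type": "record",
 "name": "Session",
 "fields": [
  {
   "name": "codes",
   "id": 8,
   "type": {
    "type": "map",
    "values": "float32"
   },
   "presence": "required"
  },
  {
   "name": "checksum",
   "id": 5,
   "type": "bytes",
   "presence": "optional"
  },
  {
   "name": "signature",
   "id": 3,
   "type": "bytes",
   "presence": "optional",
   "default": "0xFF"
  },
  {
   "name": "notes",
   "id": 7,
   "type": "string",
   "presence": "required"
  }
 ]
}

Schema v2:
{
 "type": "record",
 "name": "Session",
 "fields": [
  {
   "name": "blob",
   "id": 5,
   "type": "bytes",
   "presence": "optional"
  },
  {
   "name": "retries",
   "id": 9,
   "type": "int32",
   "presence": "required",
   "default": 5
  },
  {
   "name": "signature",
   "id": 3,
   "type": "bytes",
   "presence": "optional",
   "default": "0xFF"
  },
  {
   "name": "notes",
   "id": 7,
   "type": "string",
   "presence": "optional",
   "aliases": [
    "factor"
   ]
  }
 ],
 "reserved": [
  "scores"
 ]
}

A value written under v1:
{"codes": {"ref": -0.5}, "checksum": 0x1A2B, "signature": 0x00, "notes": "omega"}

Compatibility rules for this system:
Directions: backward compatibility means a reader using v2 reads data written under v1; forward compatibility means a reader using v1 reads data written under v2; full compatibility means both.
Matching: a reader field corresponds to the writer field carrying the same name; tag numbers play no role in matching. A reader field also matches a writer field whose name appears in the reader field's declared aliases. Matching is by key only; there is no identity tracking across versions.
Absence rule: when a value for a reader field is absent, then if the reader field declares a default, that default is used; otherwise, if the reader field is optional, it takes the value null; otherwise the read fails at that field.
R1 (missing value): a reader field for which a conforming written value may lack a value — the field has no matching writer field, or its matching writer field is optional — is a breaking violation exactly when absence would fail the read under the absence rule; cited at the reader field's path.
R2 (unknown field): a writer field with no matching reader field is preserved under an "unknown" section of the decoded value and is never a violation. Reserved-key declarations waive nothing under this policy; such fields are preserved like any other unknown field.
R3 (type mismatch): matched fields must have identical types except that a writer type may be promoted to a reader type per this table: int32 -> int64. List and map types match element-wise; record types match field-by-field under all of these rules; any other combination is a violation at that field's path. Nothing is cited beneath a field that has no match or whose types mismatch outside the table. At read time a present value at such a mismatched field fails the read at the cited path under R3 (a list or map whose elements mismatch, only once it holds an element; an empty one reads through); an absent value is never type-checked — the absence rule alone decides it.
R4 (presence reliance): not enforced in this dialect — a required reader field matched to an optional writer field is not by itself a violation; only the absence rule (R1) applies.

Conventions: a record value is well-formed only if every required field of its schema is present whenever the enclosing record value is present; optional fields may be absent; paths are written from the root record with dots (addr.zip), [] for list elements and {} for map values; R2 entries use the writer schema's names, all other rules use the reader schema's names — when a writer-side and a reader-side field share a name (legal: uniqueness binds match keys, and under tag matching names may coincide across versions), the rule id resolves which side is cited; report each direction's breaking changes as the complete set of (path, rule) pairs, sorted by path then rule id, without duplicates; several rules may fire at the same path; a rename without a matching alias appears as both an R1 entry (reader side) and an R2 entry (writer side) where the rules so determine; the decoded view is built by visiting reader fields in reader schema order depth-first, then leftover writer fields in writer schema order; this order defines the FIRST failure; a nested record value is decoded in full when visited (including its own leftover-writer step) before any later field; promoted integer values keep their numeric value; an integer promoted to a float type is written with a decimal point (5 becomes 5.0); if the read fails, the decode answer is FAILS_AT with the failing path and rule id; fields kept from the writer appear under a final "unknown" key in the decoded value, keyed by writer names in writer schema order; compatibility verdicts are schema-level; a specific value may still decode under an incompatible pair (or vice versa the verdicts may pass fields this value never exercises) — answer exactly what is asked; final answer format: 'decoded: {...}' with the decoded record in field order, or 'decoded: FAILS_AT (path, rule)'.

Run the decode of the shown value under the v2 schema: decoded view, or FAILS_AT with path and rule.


decoded: {"blob": null, "retries": 5, "signature": 0x00, "notes": "omega", "unknown": {"codes": {"ref": -0.5}, "checksum": 0x1A2B}}

in Session below, arrows point writer -> reader
migrating the Session value to v2:
  blob := null (missing; optional => null)
  retries := 5 (missing; default applied)
  signature := 0x00
  notes := "omega"
  writer codes: kept under "unknown"
  writer checksum: kept under "unknown"
  => decoded: {"blob": null, "retries": 5, "signature": 0x00, "notes": "omega", "unknown": {"codes": {"ref": -0.5}, "checksum": 0x1A2B}}
remaining Session differences; none change what is asked:
  field notes in record Session: required changed to optional -> schema-level compatibility only; this Session value's decode is unchanged


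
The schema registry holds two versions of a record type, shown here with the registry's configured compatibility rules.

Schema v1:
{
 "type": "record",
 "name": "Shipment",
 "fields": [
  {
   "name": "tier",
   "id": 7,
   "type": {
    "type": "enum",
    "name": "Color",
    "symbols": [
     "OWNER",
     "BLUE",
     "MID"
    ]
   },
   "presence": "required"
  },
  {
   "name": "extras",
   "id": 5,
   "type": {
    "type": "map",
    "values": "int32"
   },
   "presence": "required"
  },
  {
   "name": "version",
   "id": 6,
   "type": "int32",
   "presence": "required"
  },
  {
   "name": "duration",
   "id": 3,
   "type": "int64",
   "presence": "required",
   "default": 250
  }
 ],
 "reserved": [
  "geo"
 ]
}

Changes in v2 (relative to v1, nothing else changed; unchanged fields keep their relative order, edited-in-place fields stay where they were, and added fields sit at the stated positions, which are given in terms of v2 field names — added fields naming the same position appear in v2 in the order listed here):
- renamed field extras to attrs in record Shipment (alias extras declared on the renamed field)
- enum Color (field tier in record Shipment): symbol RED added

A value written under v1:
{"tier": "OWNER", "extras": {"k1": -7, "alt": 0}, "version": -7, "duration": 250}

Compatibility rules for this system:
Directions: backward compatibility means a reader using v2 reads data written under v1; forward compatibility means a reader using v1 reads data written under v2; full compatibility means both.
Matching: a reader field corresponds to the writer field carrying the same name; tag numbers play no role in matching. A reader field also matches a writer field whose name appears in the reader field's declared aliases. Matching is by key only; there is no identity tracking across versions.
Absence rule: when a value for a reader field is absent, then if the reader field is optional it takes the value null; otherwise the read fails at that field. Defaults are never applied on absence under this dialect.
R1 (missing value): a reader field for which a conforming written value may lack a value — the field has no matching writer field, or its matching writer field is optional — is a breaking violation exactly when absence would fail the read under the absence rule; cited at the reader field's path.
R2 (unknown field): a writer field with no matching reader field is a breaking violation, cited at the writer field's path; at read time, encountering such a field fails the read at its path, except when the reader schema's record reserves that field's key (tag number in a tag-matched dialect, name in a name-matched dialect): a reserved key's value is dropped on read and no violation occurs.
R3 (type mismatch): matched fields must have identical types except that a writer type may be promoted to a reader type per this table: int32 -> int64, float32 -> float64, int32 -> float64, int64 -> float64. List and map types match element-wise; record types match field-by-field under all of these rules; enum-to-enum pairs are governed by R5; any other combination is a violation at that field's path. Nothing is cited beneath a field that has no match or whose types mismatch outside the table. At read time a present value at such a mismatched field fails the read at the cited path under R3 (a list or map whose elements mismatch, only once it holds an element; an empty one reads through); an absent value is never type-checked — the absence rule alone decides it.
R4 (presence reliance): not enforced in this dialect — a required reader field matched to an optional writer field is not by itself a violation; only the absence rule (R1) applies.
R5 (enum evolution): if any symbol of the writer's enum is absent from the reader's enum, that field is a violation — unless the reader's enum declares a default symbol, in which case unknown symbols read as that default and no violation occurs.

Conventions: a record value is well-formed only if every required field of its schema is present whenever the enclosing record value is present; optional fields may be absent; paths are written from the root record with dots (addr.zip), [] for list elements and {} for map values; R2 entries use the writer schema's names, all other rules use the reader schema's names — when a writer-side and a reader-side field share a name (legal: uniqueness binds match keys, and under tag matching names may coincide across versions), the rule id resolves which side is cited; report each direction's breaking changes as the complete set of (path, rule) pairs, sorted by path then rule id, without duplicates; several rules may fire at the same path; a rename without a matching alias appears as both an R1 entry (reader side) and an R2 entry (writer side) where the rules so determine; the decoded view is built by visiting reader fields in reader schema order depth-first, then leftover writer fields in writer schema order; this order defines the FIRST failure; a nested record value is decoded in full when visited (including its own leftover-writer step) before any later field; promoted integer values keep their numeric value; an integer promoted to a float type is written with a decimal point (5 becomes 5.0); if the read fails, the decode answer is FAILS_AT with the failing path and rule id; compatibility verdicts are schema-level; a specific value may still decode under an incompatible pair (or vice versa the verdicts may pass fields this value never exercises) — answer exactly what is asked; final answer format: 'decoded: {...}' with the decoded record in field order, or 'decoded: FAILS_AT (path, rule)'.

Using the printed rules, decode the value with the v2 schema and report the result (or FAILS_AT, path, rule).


decoded: {"tier": "OWNER", "attrs": {"k1": -7, "alt": 0}, "version": -7, "duration": 250}

in Shipment below, arrows point writer -> reader
migrating the Shipment value to v2:
  tier := "OWNER"
  attrs := {"k1": -7, "alt": 0} (from writer extras)
  version := -7
  duration := 250
  => decoded: {"tier": "OWNER", "attrs": {"k1": -7, "alt": 0}, "version": -7, "duration": 250}
the rest of the Shipment diff is inert for this question:
  enum Color (field tier in record Shipment): symbol RED added -> schema-level compatibility only; this Shipment value's decode is unchanged


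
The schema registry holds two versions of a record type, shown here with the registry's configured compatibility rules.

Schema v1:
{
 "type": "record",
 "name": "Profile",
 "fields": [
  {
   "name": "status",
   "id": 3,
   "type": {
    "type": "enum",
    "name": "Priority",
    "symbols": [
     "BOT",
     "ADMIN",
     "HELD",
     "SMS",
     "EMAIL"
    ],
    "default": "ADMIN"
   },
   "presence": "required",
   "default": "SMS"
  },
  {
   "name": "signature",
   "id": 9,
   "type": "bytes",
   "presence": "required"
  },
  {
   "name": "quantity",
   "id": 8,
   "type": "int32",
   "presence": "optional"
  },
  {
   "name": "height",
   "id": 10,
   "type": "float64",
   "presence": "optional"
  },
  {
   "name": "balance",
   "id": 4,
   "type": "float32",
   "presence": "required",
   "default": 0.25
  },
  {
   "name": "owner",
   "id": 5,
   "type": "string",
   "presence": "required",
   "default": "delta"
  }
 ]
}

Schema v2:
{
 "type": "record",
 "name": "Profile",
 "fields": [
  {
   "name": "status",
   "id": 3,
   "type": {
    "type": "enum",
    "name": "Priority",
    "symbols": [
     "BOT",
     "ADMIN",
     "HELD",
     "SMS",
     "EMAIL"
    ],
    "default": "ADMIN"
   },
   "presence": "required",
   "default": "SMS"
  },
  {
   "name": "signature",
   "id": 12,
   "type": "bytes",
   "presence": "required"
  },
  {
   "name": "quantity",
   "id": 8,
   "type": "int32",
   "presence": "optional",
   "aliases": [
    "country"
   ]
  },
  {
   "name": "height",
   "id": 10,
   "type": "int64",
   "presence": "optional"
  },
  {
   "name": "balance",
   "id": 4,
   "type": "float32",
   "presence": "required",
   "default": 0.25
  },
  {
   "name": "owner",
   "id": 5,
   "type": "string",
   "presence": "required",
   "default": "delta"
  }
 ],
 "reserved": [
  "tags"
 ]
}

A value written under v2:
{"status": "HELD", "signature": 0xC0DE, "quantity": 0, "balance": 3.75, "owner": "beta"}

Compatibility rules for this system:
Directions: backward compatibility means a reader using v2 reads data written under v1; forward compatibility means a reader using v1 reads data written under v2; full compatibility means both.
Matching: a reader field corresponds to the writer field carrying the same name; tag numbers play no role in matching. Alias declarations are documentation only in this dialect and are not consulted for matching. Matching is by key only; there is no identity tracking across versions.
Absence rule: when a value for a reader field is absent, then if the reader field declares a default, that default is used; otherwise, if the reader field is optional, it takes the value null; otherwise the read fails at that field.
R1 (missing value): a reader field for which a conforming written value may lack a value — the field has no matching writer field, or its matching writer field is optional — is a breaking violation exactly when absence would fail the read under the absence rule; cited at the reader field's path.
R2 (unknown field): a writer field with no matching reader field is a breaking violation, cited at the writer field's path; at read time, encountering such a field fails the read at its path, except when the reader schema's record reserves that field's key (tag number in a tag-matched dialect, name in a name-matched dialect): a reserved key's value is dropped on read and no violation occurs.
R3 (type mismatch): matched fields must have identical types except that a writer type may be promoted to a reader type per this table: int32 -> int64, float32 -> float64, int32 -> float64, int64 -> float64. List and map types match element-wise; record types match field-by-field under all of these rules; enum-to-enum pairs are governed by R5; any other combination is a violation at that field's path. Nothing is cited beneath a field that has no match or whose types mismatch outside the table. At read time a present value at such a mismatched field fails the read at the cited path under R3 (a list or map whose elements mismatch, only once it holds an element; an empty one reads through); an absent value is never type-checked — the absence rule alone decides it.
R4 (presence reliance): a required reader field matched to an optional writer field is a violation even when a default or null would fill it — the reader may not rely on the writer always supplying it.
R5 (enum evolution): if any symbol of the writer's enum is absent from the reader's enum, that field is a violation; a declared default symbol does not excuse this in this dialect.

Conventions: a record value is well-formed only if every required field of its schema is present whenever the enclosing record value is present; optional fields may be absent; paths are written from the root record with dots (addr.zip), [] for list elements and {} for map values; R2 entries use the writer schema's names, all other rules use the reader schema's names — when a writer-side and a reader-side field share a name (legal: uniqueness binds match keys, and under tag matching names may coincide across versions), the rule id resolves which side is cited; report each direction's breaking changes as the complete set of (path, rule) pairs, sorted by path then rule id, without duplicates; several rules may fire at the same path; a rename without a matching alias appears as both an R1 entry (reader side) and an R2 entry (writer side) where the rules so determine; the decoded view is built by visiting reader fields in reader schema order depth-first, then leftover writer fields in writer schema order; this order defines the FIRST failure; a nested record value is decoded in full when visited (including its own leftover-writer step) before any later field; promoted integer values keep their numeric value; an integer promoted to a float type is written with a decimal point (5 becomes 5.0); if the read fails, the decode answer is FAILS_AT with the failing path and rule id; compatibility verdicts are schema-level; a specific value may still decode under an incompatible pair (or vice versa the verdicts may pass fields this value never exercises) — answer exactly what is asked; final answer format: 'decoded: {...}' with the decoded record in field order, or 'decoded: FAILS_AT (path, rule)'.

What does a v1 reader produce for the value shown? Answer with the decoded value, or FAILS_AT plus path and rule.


in Profile below, arrows point writer -> reader
migrating the Profile value to v1:
  status := "HELD"
  signature := 0xC0DE
  quantity := 0
  height := null (absent, optional -> null)
  balance := 3.75
  owner := "beta"
  => decoded: {"status": "HELD", "signature": 0xC0DE, "quantity": 0, "height": null, "balance": 3.75, "owner": "beta"}
ruling out the remaining Profile differences:
  field signature in record Profile: tag 9 changed to 12 -> fires no rule on Profile under this dialect and leaves the result unchanged
  field height in record Profile: type float64 changed to int64 -> affects the rule determinations only; this particular Profile value decodes identically

decoded: {"status": "HELD", "signature": 0xC0DE, "quantity": 0, "height": null, "balance": 3.75, "owner": "beta"}


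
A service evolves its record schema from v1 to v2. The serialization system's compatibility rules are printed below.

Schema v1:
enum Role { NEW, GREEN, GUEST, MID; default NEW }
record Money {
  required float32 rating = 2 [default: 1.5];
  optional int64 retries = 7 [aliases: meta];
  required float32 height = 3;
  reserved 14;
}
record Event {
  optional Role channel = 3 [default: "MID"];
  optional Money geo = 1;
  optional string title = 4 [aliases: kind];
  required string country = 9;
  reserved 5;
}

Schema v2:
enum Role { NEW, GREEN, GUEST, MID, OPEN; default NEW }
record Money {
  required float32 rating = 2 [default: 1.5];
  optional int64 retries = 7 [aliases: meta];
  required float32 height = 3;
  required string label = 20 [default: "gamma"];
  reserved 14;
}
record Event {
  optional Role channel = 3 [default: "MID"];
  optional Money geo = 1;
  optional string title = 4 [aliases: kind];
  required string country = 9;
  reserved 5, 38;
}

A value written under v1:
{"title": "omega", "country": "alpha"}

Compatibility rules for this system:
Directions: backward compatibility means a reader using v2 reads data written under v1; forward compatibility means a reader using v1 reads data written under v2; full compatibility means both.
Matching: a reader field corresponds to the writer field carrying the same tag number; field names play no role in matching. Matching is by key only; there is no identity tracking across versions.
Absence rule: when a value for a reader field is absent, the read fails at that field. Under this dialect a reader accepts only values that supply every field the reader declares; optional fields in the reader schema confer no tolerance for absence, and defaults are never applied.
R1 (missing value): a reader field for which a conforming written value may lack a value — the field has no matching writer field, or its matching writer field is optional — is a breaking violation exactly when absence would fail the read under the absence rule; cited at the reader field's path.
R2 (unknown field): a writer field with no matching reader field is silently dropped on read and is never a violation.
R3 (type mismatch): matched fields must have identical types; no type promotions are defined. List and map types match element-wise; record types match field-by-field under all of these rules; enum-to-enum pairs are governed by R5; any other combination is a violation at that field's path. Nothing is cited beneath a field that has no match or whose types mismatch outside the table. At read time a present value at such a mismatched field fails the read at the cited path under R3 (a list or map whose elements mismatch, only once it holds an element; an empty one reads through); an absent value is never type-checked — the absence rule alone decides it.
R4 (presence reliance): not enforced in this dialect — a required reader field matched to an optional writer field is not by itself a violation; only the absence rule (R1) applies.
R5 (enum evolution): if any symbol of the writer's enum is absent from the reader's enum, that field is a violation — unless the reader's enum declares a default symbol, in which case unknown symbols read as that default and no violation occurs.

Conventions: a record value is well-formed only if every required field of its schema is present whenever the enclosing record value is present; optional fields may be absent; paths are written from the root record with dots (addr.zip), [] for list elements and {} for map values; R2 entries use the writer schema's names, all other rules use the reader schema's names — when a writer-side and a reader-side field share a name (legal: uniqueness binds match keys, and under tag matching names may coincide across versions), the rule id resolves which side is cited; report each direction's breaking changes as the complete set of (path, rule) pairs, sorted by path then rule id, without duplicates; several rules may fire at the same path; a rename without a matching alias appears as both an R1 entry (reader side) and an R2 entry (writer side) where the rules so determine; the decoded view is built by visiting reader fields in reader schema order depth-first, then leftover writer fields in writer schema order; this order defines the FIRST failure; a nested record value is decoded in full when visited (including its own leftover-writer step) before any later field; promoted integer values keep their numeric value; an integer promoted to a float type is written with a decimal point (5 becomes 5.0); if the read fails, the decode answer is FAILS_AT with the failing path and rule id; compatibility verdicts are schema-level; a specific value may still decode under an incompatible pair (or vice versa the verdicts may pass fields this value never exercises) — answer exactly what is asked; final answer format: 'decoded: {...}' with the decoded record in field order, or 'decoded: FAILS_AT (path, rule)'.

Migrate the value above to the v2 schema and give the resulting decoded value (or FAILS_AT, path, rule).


decoded: FAILS_AT (channel, R1)

in Event below, arrows point writer -> reader
decode walk for Event under reader schema v2:
  read fails at channel under R1 (no fill)
  => FAILS_AT (channel, R1)
ruling out the remaining Event differences:
  added field label to record Money: required string, tag 20, default "gamma" (in v2 it sits last) -> matters for Event compatibility verdicts, not for this value's decode


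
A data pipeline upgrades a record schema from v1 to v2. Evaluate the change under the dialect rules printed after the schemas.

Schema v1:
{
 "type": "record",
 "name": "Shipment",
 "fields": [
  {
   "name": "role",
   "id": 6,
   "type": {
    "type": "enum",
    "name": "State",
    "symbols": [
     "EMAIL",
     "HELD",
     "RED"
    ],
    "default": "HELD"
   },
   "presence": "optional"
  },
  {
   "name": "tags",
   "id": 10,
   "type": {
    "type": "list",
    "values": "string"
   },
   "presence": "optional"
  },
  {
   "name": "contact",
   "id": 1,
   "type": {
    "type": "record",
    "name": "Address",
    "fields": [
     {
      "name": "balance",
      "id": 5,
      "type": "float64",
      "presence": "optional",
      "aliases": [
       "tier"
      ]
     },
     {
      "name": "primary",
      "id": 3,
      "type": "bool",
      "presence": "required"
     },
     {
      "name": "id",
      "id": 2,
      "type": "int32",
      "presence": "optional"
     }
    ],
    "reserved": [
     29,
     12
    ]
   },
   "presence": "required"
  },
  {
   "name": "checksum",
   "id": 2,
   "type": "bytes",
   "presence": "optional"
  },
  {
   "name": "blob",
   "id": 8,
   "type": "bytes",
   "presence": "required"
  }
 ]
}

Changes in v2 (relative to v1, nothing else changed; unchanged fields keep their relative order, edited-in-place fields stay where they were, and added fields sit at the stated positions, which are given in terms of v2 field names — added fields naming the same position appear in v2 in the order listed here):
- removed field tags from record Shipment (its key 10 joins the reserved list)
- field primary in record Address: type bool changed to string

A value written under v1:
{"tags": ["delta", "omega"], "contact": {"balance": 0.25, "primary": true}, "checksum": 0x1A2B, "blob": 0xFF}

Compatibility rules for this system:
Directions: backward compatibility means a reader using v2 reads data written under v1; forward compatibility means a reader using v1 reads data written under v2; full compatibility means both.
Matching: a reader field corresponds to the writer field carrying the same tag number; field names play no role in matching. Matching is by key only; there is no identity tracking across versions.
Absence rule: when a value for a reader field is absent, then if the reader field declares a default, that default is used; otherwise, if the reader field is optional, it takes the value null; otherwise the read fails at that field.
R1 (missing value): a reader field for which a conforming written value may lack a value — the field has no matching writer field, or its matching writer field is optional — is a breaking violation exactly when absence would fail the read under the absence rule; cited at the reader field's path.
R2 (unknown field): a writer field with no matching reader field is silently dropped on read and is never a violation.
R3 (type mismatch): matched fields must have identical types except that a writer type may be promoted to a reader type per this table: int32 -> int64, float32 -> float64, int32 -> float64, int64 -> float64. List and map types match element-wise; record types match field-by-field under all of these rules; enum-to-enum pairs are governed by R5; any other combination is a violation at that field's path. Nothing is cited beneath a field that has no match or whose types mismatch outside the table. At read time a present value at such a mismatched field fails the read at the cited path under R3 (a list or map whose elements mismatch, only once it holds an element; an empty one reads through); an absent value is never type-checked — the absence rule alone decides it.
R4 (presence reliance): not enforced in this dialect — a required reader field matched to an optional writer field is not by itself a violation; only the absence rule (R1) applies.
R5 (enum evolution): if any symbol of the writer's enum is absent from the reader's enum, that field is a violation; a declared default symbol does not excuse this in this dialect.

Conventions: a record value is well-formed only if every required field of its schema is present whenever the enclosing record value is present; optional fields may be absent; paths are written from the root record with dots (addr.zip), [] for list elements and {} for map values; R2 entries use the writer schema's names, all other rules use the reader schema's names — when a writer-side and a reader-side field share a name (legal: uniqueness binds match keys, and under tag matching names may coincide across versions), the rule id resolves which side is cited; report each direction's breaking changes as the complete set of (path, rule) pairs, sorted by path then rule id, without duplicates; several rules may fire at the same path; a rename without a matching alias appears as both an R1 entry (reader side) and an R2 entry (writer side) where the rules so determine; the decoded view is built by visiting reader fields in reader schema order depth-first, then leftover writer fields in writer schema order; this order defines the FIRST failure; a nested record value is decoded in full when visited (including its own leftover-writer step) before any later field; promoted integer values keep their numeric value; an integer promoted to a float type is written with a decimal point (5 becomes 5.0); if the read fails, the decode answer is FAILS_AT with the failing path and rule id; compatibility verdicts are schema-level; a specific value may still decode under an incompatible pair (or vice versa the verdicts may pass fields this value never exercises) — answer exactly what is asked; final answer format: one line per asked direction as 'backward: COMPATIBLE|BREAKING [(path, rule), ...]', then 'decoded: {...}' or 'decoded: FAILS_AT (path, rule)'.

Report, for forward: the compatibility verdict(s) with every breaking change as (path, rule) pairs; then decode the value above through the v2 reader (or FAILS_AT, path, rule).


forward: BREAKING [(contact.primary, R3)]; decoded: FAILS_AT (contact.primary, R3)

the writer's type comes first in each Shipment pair
forward analysis of Shipment with v1 as reader and v2 as writer:
  State -> State, writer optional: role aligns to role
  tags: no writer-side match
  Address -> Address, writer required: contact aligns to contact
  bytes -> bytes, writer optional: checksum aligns to checksum
  bytes -> bytes, writer required: blob aligns to blob
  float64 -> float64, writer optional: contact.balance aligns to contact.balance
  string -> bool, writer required: contact.primary aligns to contact.primary
  int32 -> int32, writer optional: contact.id aligns to contact.id
  breaking: (contact.primary, R3)
  => forward: BREAKING (1)
migrating the Shipment value to v2:
  role := null (not supplied -> null)
  contact.balance := 0.25
  read fails at contact.primary under R3
  => FAILS_AT (contact.primary, R3)
diffs on Shipment not affecting the asked answer:
  removed field tags from record Shipment (its key 10 joins the reserved list) -> triggers nothing under Shipment's printed rules — same verdict
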